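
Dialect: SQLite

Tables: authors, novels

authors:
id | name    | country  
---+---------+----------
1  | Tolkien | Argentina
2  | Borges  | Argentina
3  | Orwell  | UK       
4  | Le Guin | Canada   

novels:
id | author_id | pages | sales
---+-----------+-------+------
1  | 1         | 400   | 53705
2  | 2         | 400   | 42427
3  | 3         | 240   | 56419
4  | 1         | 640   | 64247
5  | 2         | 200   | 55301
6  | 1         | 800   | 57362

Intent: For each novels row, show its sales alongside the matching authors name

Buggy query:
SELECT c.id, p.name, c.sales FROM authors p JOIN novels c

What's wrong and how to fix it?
Bug: Missing join condition: each novels row is matched to all authors rows instead of just its own

Fix: Specify the join condition linking the foreign key to the parent id

Corrected query:
SELECT c.id, p.name, c.sales FROM authors p JOIN novels c ON c.author_id = p.id

Result:
id | name    | sales
---+---------+------
1  | Tolkien | 53705
2  | Borges  | 42427
3  | Orwell  | 56419
4  | Tolkien | 64247
5  | Borges  | 55301
6  | Tolkien | 57362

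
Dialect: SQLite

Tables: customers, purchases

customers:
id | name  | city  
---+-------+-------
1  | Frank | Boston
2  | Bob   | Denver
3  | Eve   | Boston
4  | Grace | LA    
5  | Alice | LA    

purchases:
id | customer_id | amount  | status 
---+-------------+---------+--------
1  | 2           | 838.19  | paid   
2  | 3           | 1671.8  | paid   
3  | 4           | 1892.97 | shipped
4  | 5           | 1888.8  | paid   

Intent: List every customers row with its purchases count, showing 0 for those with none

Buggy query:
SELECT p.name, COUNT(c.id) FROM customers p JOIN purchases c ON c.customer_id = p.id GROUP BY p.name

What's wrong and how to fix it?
Bug: An inner join excludes parents with zero children

Fix: Switch to LEFT JOIN to retain unmatched parent rows

Corrected query:
SELECT p.name, COUNT(c.id) FROM customers p LEFT JOIN purchases c ON c.customer_id = p.id GROUP BY p.name

Result:
name  | COUNT(c.id)
------+------------
Alice | 1          
Bob   | 1          
Eve   | 1          
Frank | 0          
Grace | 1          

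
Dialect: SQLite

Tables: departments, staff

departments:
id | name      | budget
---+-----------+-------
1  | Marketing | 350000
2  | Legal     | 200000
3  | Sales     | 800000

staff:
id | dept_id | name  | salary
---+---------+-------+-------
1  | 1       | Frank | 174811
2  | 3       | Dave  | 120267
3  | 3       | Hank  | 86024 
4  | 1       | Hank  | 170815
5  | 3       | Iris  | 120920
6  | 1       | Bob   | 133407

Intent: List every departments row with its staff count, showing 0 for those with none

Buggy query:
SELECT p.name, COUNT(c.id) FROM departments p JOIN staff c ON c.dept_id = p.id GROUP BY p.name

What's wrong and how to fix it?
Bug: An inner join excludes parents with zero children

Fix: Use LEFT JOIN so parents without children still appear (COUNT(c.id) gives 0)

Corrected query:
SELECT p.name, COUNT(c.id) FROM departments p LEFT JOIN staff c ON c.dept_id = p.id GROUP BY p.name

Result:
name      | COUNT(c.id)
----------+------------
Legal     | 0          
Marketing | 3          
Sales     | 3          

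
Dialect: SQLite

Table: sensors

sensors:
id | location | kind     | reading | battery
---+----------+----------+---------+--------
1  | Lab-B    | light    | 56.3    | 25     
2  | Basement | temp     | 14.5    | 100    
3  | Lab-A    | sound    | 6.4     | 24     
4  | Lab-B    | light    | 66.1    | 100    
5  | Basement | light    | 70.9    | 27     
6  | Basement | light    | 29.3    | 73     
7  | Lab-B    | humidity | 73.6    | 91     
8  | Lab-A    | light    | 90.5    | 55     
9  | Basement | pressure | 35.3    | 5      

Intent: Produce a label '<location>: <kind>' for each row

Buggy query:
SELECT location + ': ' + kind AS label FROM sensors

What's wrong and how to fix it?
Bug: '+' is numeric addition; on text columns SQLite converts them to 0 instead of concatenating

Fix: Use the || operator for string concatenation

Corrected query:
SELECT location || ': ' || kind AS label FROM sensors

Result:
label             
------------------
Lab-B: light      
Basement: temp    
Lab-A: sound      
Lab-B: light      
Basement: light   
Basement: light   
Lab-B: humidity   
Lab-A: light      
Basement: pressure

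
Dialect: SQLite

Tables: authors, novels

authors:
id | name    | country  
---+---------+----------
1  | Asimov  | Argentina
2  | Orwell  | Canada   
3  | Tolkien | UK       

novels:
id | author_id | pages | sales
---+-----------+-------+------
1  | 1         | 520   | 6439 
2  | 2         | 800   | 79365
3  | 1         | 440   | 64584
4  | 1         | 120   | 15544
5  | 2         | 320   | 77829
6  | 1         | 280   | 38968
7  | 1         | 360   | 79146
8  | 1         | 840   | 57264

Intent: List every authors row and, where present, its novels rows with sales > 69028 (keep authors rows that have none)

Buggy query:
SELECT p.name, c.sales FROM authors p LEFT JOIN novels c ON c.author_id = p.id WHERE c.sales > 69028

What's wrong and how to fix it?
Bug: A WHERE condition on the right-hand table after LEFT JOIN drops unmatched parents

Fix: Put 'c.sales > 69028' in the JOIN's ON clause instead of WHERE

Corrected query:
SELECT p.name, c.sales FROM authors p LEFT JOIN novels c ON c.author_id = p.id AND c.sales > 69028

Result:
name    | sales
--------+------
Asimov  | 79146
Orwell  | 77829
Orwell  | 79365
Tolkien | NULL 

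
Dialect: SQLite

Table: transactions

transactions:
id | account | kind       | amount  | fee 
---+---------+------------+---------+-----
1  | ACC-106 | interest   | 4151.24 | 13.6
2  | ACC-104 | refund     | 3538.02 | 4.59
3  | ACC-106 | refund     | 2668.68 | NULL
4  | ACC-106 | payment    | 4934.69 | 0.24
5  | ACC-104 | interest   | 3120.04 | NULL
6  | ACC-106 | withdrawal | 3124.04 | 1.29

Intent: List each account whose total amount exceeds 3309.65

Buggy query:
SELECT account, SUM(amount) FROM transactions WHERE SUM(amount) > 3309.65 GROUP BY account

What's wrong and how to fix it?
Bug: SUM(amount) is an aggregate, but WHERE filters rows before aggregation

Fix: Use HAVING (which filters groups after aggregation) instead of WHERE

Corrected query:
SELECT account, SUM(amount) FROM transactions GROUP BY account HAVING SUM(amount) > 3309.65

Result:
account | SUM(amount)
--------+------------
ACC-104 | 6658.06    
ACC-106 | 14878.65   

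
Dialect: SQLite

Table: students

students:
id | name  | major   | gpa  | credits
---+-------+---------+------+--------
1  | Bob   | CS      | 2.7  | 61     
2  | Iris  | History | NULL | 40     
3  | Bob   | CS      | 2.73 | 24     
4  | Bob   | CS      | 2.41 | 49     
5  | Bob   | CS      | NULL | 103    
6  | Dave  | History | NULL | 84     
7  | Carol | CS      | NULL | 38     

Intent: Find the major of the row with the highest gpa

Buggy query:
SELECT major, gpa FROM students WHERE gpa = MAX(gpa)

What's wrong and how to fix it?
Bug: MAX(gpa) is an aggregate and cannot be used directly in WHERE

Fix: Use a subquery: WHERE gpa = (SELECT MAX(gpa) FROM students)

Corrected query:
SELECT major, gpa FROM students WHERE gpa = (SELECT MAX(gpa) FROM students)

Result:
major | gpa 
------+-----
CS    | 2.73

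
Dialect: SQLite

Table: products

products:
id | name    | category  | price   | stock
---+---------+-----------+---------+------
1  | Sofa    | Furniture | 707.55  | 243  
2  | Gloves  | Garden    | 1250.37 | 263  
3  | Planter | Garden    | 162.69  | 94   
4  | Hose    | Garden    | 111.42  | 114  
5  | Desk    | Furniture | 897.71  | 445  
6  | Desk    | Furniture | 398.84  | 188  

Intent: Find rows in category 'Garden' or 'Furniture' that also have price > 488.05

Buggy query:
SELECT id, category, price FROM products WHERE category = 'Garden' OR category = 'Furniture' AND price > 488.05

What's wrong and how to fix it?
Bug: AND binds tighter than OR, so this parses as category = 'Garden' OR (category = 'Furniture' AND price > 488.05)

Fix: Add parentheses around the OR so the AND applies to both alternatives

Corrected query:
SELECT id, category, price FROM products WHERE (category = 'Garden' OR category = 'Furniture') AND price > 488.05

Result:
id | category  | price  
---+-----------+--------
1  | Furniture | 707.55 
2  | Garden    | 1250.37
5  | Furniture | 897.71 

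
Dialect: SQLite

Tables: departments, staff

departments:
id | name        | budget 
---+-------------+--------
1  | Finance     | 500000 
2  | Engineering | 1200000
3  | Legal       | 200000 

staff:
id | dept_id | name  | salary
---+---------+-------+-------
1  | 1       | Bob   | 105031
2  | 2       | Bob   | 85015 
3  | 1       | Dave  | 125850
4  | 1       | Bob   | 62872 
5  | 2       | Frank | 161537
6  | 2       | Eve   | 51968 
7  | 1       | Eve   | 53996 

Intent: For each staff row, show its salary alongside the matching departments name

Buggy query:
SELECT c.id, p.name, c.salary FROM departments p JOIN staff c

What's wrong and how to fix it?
Bug: Missing join condition: each staff row is matched to all departments rows instead of just its own

Fix: Specify the join condition linking the foreign key to the parent id

Corrected query:
SELECT c.id, p.name, c.salary FROM departments p JOIN staff c ON c.dept_id = p.id

Result:
id | name        | salary
---+-------------+-------
1  | Finance     | 105031
2  | Engineering | 85015 
3  | Finance     | 125850
4  | Finance     | 62872 
5  | Engineering | 161537
6  | Engineering | 51968 
7  | Finance     | 53996 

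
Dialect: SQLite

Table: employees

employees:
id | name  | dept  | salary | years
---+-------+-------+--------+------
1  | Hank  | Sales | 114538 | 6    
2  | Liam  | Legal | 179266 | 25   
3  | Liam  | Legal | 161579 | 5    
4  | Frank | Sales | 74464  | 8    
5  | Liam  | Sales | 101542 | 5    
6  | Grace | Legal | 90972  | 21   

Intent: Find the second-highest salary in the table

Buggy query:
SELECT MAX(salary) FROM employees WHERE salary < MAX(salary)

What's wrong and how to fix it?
Bug: MAX(salary) on the right of the comparison is an aggregate-in-WHERE error

Fix: Compute the overall MAX in a subquery, then take MAX of rows below it

Corrected query:
SELECT MAX(salary) FROM employees WHERE salary < (SELECT MAX(salary) FROM employees)

Result:
MAX(salary)
-----------
161579     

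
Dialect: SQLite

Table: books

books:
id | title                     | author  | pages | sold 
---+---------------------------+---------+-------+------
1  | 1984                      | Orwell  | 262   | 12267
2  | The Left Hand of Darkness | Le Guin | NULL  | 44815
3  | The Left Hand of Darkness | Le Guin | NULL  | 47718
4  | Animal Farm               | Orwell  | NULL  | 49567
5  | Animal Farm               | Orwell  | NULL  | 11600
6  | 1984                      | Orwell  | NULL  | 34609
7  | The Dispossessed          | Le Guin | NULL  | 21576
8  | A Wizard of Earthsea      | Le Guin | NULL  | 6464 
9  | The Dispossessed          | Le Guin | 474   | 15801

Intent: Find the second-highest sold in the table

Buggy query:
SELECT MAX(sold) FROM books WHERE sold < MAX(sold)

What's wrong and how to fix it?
Bug: MAX(sold) on the right of the comparison is an aggregate-in-WHERE error

Fix: Put the inner MAX in a scalar subquery

Corrected query:
SELECT MAX(sold) FROM books WHERE sold < (SELECT MAX(sold) FROM books)

Result:
MAX(sold)
---------
47718    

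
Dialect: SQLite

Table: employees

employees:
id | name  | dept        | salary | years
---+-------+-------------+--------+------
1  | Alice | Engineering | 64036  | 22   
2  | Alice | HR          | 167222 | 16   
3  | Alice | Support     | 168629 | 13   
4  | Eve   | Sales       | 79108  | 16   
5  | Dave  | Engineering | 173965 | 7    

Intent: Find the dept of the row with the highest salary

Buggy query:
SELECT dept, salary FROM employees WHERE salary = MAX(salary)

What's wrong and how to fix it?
Bug: WHERE is evaluated per row; an aggregate over the whole table isn't defined there

Fix: Use a subquery: WHERE salary = (SELECT MAX(salary) FROM employees)

Corrected query:
SELECT dept, salary FROM employees WHERE salary = (SELECT MAX(salary) FROM employees)

Result:
dept        | salary
------------+-------
Engineering | 173965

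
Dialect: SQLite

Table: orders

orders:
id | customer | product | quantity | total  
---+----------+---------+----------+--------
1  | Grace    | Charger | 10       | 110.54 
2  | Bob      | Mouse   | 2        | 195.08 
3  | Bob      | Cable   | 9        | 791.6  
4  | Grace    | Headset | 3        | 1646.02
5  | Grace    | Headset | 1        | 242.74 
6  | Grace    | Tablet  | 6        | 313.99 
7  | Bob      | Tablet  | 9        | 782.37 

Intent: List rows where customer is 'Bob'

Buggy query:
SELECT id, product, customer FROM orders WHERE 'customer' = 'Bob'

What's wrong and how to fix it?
Bug: 'customer' in single quotes is a string literal, not the column; the comparison is literal-vs-literal and never true

Fix: Remove the quotes around the column name (or use double quotes for an identifier)

Corrected query:
SELECT id, product, customer FROM orders WHERE customer = 'Bob'

Result:
id | product | customer
---+---------+---------
2  | Mouse   | Bob     
3  | Cable   | Bob     
7  | Tablet  | Bob     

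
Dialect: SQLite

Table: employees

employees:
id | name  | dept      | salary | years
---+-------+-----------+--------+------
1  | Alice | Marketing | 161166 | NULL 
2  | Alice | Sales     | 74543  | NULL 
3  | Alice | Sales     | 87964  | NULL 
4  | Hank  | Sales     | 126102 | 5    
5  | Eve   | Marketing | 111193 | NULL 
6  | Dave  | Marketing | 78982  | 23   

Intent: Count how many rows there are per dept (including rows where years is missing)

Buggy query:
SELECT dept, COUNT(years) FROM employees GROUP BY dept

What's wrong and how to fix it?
Bug: COUNT(column) counts non-NULL values only; rows with NULL years aren't counted

Fix: Replace COUNT(years) with COUNT(*)

Corrected query:
SELECT dept, COUNT(*) FROM employees GROUP BY dept

Result:
dept      | COUNT(*)
----------+---------
Marketing | 3       
Sales     | 3       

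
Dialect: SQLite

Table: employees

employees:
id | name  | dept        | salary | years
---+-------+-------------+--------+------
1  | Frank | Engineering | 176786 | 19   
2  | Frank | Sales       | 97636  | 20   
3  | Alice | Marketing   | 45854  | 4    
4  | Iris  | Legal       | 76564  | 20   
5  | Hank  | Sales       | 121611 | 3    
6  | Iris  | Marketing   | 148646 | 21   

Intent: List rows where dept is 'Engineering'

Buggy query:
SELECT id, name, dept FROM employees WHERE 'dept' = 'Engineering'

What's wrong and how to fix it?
Bug: 'dept' in single quotes is a string literal, not the column; the comparison is literal-vs-literal and never true

Fix: Remove the quotes around the column name (or use double quotes for an identifier)

Corrected query:
SELECT id, name, dept FROM employees WHERE dept = 'Engineering'

Result:
id | name  | dept       
---+-------+------------
1  | Frank | Engineering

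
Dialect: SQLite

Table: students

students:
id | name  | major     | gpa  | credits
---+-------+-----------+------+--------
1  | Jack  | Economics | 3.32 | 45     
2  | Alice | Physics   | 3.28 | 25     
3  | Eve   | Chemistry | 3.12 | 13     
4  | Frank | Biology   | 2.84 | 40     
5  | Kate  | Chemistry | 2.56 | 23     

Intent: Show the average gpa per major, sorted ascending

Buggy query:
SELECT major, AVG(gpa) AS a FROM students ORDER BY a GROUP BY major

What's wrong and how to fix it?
Bug: ORDER BY appears before GROUP BY; SQL clause order requires GROUP BY first

Fix: Reorder: SELECT … FROM … GROUP BY … ORDER BY …

Corrected query:
SELECT major, AVG(gpa) AS a FROM students GROUP BY major ORDER BY a

Result:
major     | a   
----------+-----
Biology   | 2.84
Chemistry | 2.84
Physics   | 3.28
Economics | 3.32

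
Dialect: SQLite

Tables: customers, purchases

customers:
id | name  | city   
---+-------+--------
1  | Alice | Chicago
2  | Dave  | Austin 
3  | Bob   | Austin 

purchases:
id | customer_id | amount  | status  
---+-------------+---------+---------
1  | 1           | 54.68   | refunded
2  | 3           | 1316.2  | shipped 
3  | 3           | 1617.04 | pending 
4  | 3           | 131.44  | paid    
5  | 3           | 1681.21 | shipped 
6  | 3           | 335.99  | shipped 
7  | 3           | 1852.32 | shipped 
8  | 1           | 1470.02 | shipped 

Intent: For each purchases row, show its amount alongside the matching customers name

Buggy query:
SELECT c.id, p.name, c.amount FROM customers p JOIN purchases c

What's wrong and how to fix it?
Bug: JOIN with no ON clause produces a cartesian product; every purchases row pairs with every customers row

Fix: Add ON c.customer_id = p.id to the JOIN

Corrected query:
SELECT c.id, p.name, c.amount FROM customers p JOIN purchases c ON c.customer_id = p.id

Result:
id | name  | amount 
---+-------+--------
1  | Alice | 54.68  
2  | Bob   | 1316.2 
3  | Bob   | 1617.04
4  | Bob   | 131.44 
5  | Bob   | 1681.21
6  | Bob   | 335.99 
7  | Bob   | 1852.32
8  | Alice | 1470.02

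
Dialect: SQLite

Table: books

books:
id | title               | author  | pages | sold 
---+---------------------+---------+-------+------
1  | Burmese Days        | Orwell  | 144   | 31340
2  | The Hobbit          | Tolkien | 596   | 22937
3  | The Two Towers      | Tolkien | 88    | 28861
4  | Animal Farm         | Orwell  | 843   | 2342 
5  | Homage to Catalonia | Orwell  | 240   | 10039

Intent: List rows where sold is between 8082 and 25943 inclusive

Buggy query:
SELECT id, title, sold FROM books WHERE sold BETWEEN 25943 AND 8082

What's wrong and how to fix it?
Bug: The bounds are reversed; BETWEEN a AND b requires a <= b to match anything

Fix: Write BETWEEN 8082 AND 25943

Corrected query:
SELECT id, title, sold FROM books WHERE sold BETWEEN 8082 AND 25943

Result:
id | title               | sold 
---+---------------------+------
2  | The Hobbit          | 22937
5  | Homage to Catalonia | 10039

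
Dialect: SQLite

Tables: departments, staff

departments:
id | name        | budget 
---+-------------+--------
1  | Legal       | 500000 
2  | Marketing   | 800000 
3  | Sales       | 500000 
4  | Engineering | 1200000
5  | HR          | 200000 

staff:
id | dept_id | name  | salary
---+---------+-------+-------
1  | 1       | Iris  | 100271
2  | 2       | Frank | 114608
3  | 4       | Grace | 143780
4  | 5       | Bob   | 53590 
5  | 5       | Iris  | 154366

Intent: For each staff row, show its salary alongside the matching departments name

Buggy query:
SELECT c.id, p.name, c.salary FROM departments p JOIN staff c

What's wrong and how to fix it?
Bug: JOIN with no ON clause produces a cartesian product; every staff row pairs with every departments row

Fix: Specify the join condition linking the foreign key to the parent id

Corrected query:
SELECT c.id, p.name, c.salary FROM departments p JOIN staff c ON c.dept_id = p.id

Result:
id | name        | salary
---+-------------+-------
1  | Legal       | 100271
2  | Marketing   | 114608
3  | Engineering | 143780
4  | HR          | 53590 
5  | HR          | 154366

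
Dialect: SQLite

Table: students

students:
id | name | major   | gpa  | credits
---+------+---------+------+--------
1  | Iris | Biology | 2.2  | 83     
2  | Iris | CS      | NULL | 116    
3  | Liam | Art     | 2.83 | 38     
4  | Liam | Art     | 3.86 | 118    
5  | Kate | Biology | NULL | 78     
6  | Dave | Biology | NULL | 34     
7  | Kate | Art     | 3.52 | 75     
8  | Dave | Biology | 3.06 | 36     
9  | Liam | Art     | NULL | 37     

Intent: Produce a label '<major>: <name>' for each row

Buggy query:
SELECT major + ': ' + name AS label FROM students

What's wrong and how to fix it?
Bug: '+' is numeric addition; on text columns SQLite converts them to 0 instead of concatenating

Fix: Use the || operator for string concatenation

Corrected query:
SELECT major || ': ' || name AS label FROM students

Result:
label        
-------------
Biology: Iris
CS: Iris     
Art: Liam    
Art: Liam    
Biology: Kate
Biology: Dave
Art: Kate    
Biology: Dave
Art: Liam    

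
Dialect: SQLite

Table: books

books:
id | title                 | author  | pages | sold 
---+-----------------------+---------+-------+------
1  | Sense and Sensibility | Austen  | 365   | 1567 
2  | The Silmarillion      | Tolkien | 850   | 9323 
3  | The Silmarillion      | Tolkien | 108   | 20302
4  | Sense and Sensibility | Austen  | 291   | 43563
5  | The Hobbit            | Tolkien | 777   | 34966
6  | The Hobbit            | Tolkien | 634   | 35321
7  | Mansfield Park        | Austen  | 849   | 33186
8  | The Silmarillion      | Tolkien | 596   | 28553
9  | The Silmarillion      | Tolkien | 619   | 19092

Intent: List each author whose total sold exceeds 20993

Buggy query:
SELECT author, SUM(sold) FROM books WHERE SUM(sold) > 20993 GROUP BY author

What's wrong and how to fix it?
Bug: Aggregate functions cannot appear in a WHERE clause

Fix: Move the aggregate condition to a HAVING clause

Corrected query:
SELECT author, SUM(sold) FROM books GROUP BY author HAVING SUM(sold) > 20993

Result:
author  | SUM(sold)
--------+----------
Austen  | 78316    
Tolkien | 147557   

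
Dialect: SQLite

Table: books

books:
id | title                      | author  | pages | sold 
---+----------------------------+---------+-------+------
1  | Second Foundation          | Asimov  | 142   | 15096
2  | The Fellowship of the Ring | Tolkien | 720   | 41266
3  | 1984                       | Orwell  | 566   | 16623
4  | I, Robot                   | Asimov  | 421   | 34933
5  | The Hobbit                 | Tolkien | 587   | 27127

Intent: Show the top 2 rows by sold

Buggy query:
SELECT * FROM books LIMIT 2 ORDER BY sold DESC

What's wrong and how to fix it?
Bug: LIMIT must come after ORDER BY

Fix: Sort with ORDER BY, then apply LIMIT

Corrected query:
SELECT * FROM books ORDER BY sold DESC LIMIT 2

Result:
id | title                      | author  | pages | sold 
---+----------------------------+---------+-------+------
2  | The Fellowship of the Ring | Tolkien | 720   | 41266
4  | I, Robot                   | Asimov  | 421   | 34933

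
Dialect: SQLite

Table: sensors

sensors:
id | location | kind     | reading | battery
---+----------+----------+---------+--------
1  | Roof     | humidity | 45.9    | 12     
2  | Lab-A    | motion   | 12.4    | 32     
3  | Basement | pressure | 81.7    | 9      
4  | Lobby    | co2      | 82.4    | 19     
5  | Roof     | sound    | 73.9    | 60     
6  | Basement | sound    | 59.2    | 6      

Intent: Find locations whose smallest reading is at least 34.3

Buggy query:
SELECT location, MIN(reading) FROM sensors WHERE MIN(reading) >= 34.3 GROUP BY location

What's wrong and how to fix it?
Bug: MIN() in WHERE is a misuse of aggregate

Fix: Use HAVING for the per-group MIN condition

Corrected query:
SELECT location, MIN(reading) FROM sensors GROUP BY location HAVING MIN(reading) >= 34.3

Result:
location | MIN(reading)
---------+-------------
Basement | 59.2        
Lobby    | 82.4        
Roof     | 45.9        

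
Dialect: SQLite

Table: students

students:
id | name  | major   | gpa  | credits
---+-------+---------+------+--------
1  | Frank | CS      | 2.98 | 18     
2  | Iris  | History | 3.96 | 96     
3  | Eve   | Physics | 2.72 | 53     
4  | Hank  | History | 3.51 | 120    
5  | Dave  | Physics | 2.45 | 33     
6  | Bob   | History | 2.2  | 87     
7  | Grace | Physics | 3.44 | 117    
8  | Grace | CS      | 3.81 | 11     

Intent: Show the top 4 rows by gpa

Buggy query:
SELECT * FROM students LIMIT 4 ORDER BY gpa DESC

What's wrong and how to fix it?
Bug: LIMIT must come after ORDER BY

Fix: Swap the clauses: ORDER BY first, then LIMIT

Corrected query:
SELECT * FROM students ORDER BY gpa DESC LIMIT 4

Result:
id | name  | major   | gpa  | credits
---+-------+---------+------+--------
2  | Iris  | History | 3.96 | 96     
8  | Grace | CS      | 3.81 | 11     
4  | Hank  | History | 3.51 | 120    
7  | Grace | Physics | 3.44 | 117    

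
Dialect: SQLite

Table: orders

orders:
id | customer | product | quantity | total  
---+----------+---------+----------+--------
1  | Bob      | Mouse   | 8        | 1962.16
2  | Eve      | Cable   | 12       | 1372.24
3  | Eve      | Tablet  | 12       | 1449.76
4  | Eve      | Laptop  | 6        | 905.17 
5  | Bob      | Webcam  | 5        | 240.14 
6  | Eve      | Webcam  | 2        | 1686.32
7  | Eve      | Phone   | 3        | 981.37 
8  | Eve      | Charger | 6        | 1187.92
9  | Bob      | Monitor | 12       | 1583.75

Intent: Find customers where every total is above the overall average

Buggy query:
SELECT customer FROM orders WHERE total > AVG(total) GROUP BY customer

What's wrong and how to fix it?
Bug: WHERE evaluates per row before aggregation, so AVG() is unavailable

Fix: Use a subquery for AVG and a HAVING MIN(...) filter so the condition holds for every row in the group

Corrected query:
SELECT customer FROM orders GROUP BY customer HAVING MIN(total) > (SELECT AVG(total) FROM orders)

Result:
(no rows)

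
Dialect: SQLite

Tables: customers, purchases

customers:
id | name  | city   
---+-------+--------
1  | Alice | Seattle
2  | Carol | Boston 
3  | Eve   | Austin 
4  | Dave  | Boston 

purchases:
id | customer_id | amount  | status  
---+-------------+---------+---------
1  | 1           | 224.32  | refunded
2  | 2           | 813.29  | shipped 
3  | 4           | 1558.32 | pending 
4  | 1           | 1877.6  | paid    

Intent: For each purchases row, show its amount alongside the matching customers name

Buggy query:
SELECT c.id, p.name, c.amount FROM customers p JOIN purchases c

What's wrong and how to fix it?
Bug: Missing join condition: each purchases row is matched to all customers rows instead of just its own

Fix: Add ON c.customer_id = p.id to the JOIN

Corrected query:
SELECT c.id, p.name, c.amount FROM customers p JOIN purchases c ON c.customer_id = p.id

Result:
id | name  | amount 
---+-------+--------
1  | Alice | 224.32 
2  | Carol | 813.29 
3  | Dave  | 1558.32
4  | Alice | 1877.6 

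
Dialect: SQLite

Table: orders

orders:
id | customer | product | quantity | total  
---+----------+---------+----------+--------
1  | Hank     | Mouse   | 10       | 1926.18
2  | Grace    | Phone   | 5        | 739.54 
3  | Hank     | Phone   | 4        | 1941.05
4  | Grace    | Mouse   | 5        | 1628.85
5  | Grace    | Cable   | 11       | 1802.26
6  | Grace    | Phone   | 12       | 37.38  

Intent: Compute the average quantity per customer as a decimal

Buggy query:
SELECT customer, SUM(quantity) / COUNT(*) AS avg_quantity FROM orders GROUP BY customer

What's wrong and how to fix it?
Bug: SUM(quantity) and COUNT(*) are both integers; the division truncates the fractional part

Fix: Multiply by 1.0 (or CAST to REAL) to force floating-point division

Corrected query:
SELECT customer, SUM(quantity) * 1.0 / COUNT(*) AS avg_quantity FROM orders GROUP BY customer

Result:
customer | avg_quantity
---------+-------------
Grace    | 8.25        
Hank     | 7           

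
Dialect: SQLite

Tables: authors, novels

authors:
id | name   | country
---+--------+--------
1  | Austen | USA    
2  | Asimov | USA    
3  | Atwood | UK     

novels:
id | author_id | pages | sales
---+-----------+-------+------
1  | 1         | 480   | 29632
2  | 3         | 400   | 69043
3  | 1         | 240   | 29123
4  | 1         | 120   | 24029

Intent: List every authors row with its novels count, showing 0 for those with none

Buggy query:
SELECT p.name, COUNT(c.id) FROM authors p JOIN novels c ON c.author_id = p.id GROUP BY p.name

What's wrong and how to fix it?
Bug: INNER JOIN drops authors rows that have no matching novels rows

Fix: Use LEFT JOIN so parents without children still appear (COUNT(c.id) gives 0)

Corrected query:
SELECT p.name, COUNT(c.id) FROM authors p LEFT JOIN novels c ON c.author_id = p.id GROUP BY p.name

Result:
name   | COUNT(c.id)
-------+------------
Asimov | 0          
Atwood | 1          
Austen | 3          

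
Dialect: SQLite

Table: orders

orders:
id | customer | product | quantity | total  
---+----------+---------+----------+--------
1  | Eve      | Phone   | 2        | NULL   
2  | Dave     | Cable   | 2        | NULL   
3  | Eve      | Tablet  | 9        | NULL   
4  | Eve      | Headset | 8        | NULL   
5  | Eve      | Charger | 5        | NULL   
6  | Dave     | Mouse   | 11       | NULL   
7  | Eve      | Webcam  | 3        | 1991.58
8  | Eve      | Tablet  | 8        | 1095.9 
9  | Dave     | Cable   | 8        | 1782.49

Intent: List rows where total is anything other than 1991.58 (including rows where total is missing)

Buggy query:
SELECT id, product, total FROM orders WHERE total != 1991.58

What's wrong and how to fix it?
Bug: Inequality against NULL is unknown, not true; rows with NULL are dropped

Fix: Add an explicit OR total IS NULL to include the missing-value rows

Corrected query:
SELECT id, product, total FROM orders WHERE total != 1991.58 OR total IS NULL

Result:
id | product | total  
---+---------+--------
1  | Phone   | NULL   
2  | Cable   | NULL   
3  | Tablet  | NULL   
4  | Headset | NULL   
5  | Charger | NULL   
6  | Mouse   | NULL   
8  | Tablet  | 1095.9 
9  | Cable   | 1782.49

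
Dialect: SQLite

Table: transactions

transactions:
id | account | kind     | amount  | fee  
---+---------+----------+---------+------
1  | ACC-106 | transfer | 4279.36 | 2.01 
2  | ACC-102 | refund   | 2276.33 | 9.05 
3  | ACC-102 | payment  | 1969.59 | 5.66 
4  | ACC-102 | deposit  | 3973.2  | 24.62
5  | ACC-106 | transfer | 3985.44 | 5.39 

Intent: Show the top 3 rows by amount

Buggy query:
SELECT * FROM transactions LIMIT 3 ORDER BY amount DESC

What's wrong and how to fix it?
Bug: ORDER BY cannot follow LIMIT; LIMIT is the final clause

Fix: Sort with ORDER BY, then apply LIMIT

Corrected query:
SELECT * FROM transactions ORDER BY amount DESC LIMIT 3

Result:
id | account | kind     | amount  | fee  
---+---------+----------+---------+------
1  | ACC-106 | transfer | 4279.36 | 2.01 
5  | ACC-106 | transfer | 3985.44 | 5.39 
4  | ACC-102 | deposit  | 3973.2  | 24.62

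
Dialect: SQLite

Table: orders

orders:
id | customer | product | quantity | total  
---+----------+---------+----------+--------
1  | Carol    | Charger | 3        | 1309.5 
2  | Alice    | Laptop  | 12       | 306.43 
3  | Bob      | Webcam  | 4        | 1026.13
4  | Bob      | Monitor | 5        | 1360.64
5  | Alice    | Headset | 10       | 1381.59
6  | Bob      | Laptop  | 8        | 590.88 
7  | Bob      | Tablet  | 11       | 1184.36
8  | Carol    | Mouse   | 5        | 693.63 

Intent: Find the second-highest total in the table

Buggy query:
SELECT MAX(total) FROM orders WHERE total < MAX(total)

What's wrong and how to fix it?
Bug: The inner MAX is an aggregate inside WHERE, which is not allowed

Fix: Compute the overall MAX in a subquery, then take MAX of rows below it

Corrected query:
SELECT MAX(total) FROM orders WHERE total < (SELECT MAX(total) FROM orders)

Result:
MAX(total)
----------
1360.64   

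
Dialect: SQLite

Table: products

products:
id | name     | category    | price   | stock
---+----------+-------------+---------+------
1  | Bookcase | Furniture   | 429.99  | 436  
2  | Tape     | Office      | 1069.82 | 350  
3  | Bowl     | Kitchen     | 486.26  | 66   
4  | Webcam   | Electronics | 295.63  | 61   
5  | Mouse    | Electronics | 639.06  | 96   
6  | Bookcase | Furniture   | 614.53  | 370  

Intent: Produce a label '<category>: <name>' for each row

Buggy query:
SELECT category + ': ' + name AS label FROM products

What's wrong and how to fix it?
Bug: SQLite uses || for string concatenation; + coerces text to numbers (yielding 0)

Fix: Replace + with || to concatenate text

Corrected query:
SELECT category || ': ' || name AS label FROM products

Result:
label              
-------------------
Furniture: Bookcase
Office: Tape       
Kitchen: Bowl      
Electronics: Webcam
Electronics: Mouse 
Furniture: Bookcase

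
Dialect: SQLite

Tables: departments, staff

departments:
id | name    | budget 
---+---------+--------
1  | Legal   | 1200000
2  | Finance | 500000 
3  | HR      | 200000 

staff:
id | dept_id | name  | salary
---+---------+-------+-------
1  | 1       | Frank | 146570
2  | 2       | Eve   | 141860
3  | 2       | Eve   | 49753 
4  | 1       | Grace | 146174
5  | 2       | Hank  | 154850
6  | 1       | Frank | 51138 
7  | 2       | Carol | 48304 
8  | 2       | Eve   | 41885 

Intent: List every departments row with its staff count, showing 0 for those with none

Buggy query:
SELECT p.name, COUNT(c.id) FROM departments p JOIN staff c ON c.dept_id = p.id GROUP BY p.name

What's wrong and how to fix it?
Bug: INNER JOIN drops departments rows that have no matching staff rows

Fix: Use LEFT JOIN so parents without children still appear (COUNT(c.id) gives 0)

Corrected query:
SELECT p.name, COUNT(c.id) FROM departments p LEFT JOIN staff c ON c.dept_id = p.id GROUP BY p.name

Result:
name    | COUNT(c.id)
--------+------------
Finance | 5          
HR      | 0          
Legal   | 3          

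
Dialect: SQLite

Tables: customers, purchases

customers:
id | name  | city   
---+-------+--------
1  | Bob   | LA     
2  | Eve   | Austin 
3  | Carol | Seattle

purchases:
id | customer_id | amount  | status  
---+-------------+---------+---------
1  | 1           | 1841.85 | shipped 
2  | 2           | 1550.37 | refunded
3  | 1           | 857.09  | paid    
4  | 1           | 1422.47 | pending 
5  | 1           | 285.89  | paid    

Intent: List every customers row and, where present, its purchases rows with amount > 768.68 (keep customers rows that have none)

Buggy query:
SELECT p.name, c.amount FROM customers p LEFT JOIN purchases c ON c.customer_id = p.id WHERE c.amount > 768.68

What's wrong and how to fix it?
Bug: A WHERE condition on the right-hand table after LEFT JOIN drops unmatched parents

Fix: Move the right-table condition into the ON clause so unmatched parents are kept

Corrected query:
SELECT p.name, c.amount FROM customers p LEFT JOIN purchases c ON c.customer_id = p.id AND c.amount > 768.68

Result:
name  | amount 
------+--------
Bob   | 857.09 
Bob   | 1422.47
Bob   | 1841.85
Eve   | 1550.37
Carol | NULL   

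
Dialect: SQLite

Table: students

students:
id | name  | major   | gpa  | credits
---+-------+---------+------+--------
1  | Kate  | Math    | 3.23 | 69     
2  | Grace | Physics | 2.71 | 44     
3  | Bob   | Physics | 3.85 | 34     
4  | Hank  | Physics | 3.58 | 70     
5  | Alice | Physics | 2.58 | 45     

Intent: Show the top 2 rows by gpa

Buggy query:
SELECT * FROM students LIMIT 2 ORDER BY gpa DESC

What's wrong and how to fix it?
Bug: ORDER BY cannot follow LIMIT; LIMIT is the final clause

Fix: Swap the clauses: ORDER BY first, then LIMIT

Corrected query:
SELECT * FROM students ORDER BY gpa DESC LIMIT 2

Result:
id | name | major   | gpa  | credits
---+------+---------+------+--------
3  | Bob  | Physics | 3.85 | 34     
4  | Hank | Physics | 3.58 | 70     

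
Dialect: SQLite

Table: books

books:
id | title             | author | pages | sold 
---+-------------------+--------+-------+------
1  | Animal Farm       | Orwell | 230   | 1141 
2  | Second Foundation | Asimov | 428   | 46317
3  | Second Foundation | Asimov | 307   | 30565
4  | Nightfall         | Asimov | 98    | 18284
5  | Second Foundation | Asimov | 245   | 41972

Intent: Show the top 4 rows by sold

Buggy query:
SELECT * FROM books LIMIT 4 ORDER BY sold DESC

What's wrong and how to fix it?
Bug: ORDER BY cannot follow LIMIT; LIMIT is the final clause

Fix: Sort with ORDER BY, then apply LIMIT

Corrected query:
SELECT * FROM books ORDER BY sold DESC LIMIT 4

Result:
id | title             | author | pages | sold 
---+-------------------+--------+-------+------
2  | Second Foundation | Asimov | 428   | 46317
5  | Second Foundation | Asimov | 245   | 41972
3  | Second Foundation | Asimov | 307   | 30565
4  | Nightfall         | Asimov | 98    | 18284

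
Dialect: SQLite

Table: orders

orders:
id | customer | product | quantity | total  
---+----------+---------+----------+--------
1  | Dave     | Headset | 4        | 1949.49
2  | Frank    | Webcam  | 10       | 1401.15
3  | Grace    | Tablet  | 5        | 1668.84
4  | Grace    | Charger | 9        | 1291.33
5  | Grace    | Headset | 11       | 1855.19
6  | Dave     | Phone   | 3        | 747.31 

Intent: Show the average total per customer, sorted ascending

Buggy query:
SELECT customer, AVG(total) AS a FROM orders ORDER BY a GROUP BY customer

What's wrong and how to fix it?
Bug: GROUP BY must precede ORDER BY

Fix: Move ORDER BY to the end, after GROUP BY

Corrected query:
SELECT customer, AVG(total) AS a FROM orders GROUP BY customer ORDER BY a

Result:
customer | a      
---------+--------
Dave     | 1348.4 
Frank    | 1401.15
Grace    | 1605.12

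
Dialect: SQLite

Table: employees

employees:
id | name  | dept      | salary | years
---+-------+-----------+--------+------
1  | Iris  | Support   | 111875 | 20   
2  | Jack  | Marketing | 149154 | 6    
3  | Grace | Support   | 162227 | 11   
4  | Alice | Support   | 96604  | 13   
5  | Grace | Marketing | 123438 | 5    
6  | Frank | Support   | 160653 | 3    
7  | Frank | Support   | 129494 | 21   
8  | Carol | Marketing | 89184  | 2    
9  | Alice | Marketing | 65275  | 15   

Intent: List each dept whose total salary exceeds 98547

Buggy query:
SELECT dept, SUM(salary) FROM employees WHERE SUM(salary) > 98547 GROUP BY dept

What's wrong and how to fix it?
Bug: SUM(salary) is an aggregate, but WHERE filters rows before aggregation

Fix: Move the aggregate condition to a HAVING clause

Corrected query:
SELECT dept, SUM(salary) FROM employees GROUP BY dept HAVING SUM(salary) > 98547

Result:
dept      | SUM(salary)
----------+------------
Marketing | 427051     
Support   | 660853     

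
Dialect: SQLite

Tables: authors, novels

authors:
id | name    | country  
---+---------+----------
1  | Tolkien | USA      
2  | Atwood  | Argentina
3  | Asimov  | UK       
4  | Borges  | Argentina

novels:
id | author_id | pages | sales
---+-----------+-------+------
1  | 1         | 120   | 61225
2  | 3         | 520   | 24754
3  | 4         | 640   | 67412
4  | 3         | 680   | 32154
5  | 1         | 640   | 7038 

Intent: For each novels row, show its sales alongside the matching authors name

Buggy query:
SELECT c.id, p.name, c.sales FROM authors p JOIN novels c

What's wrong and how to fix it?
Bug: Missing join condition: each novels row is matched to all authors rows instead of just its own

Fix: Add ON c.author_id = p.id to the JOIN

Corrected query:
SELECT c.id, p.name, c.sales FROM authors p JOIN novels c ON c.author_id = p.id

Result:
id | name    | sales
---+---------+------
1  | Tolkien | 61225
2  | Asimov  | 24754
3  | Borges  | 67412
4  | Asimov  | 32154
5  | Tolkien | 7038 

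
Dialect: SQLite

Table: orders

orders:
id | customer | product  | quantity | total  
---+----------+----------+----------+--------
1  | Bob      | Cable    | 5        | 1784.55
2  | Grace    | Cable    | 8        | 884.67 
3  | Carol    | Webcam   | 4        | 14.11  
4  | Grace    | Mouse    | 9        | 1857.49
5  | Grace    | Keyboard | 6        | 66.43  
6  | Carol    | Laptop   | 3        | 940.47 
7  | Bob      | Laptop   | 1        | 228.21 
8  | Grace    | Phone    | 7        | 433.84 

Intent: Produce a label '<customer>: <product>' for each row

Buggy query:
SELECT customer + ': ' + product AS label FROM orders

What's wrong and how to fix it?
Bug: SQLite uses || for string concatenation; + coerces text to numbers (yielding 0)

Fix: Replace + with || to concatenate text

Corrected query:
SELECT customer || ': ' || product AS label FROM orders

Result:
label          
---------------
Bob: Cable     
Grace: Cable   
Carol: Webcam  
Grace: Mouse   
Grace: Keyboard
Carol: Laptop  
Bob: Laptop    
Grace: Phone   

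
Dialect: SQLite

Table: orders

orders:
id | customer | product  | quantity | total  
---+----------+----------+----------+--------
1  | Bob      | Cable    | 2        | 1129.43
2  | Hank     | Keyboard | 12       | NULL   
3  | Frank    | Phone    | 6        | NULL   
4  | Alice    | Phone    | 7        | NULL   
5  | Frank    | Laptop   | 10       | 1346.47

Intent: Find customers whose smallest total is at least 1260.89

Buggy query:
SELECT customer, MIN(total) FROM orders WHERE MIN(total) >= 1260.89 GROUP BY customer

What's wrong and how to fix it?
Bug: Aggregates like MIN are computed per group after WHERE runs

Fix: Use HAVING for the per-group MIN condition

Corrected query:
SELECT customer, MIN(total) FROM orders GROUP BY customer HAVING MIN(total) >= 1260.89

Result:
customer | MIN(total)
---------+-----------
Frank    | 1346.47   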